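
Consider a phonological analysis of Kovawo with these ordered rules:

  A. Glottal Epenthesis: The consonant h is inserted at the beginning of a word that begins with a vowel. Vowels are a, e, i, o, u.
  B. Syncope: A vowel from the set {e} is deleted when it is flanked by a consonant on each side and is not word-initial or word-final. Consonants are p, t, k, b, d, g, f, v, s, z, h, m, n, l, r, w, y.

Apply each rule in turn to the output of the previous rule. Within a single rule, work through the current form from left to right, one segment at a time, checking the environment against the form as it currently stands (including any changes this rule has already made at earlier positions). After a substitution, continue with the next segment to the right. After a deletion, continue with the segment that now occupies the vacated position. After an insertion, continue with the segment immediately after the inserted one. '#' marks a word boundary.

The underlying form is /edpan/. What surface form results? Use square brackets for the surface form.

[hdpan]

A Glottal Epenthesis: [edpan] → [hedpan]
B Syncope: [hedpan] → [hdpan]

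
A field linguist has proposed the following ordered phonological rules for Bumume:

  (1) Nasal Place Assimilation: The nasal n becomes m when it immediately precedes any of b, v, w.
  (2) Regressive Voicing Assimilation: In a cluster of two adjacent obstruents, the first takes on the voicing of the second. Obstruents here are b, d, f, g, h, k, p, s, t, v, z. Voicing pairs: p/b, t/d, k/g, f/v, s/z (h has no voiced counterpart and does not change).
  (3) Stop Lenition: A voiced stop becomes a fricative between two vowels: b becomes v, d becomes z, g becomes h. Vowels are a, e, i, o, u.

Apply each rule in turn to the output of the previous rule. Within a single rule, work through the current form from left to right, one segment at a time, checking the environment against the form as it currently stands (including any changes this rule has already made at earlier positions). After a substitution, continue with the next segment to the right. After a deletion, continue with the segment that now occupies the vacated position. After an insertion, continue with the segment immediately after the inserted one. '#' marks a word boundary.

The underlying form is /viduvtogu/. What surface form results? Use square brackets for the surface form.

[vizuftohu]

(1) Nasal Place Assimilation: no change — [viduvtogu]
(2) Regressive Voicing Assimilation: [viduvtogu] → [viduftogu]
(3) Stop Lenition: [viduftogu] → [vizuftohu]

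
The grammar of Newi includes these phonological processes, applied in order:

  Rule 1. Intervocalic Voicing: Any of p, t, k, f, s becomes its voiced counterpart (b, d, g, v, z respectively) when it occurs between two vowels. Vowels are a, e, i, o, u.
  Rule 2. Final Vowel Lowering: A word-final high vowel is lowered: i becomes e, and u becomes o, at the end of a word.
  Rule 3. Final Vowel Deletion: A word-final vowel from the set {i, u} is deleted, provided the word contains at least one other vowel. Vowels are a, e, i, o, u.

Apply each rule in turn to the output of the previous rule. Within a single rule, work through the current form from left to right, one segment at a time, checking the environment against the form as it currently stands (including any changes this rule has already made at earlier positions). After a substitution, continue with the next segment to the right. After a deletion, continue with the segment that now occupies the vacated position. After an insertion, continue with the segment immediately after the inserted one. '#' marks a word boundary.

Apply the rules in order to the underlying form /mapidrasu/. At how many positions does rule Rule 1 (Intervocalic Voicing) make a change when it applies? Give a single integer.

Rule 1 Intervocalic Voicing: [mapidrasu] → [mabidrazu]
Rule 2 Final Vowel Lowering: [mabidrazu] → [mabidrazo]
Rule 3 Final Vowel Deletion: no change — [mabidrazo]
Rule Rule 1 changed 2 position(s).

2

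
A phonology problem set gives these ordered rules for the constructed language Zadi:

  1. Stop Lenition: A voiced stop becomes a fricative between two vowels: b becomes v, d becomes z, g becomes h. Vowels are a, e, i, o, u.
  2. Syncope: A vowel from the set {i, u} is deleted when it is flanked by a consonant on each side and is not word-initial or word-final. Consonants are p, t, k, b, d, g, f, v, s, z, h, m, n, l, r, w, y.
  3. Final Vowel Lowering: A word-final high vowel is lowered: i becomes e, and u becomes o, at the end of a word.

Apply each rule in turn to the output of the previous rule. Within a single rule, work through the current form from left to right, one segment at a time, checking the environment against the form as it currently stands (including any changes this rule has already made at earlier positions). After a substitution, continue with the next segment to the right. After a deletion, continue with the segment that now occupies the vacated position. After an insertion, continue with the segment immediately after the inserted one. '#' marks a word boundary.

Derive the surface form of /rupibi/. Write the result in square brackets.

1 Stop Lenition: [rupibi] → [rupivi]
2 Syncope: [rupivi] → [rpvi]
3 Final Vowel Lowering: [rpvi] → [rpve]

[rpve]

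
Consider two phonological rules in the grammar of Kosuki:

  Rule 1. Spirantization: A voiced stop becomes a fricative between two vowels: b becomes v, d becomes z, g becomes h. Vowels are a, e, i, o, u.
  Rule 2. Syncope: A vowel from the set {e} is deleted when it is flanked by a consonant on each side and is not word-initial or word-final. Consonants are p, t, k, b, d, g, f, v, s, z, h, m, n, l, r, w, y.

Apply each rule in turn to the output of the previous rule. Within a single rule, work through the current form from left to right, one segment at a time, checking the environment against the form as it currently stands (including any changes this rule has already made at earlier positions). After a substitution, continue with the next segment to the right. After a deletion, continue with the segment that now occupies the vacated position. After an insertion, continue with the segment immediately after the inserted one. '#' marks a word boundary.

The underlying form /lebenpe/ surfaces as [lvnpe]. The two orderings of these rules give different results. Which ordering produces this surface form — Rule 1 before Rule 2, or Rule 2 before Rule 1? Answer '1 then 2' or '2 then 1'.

1 then 2

Order 1 then 2:
  1 Spirantization: [lebenpe] → [levenpe]
  2 Syncope: [levenpe] → [lvnpe]
  result: [lvnpe]
Order 2 then 1:
  2 Syncope: [lebenpe] → [lbnpe]
  1 Spirantization: no change — [lbnpe]
  result: [lbnpe]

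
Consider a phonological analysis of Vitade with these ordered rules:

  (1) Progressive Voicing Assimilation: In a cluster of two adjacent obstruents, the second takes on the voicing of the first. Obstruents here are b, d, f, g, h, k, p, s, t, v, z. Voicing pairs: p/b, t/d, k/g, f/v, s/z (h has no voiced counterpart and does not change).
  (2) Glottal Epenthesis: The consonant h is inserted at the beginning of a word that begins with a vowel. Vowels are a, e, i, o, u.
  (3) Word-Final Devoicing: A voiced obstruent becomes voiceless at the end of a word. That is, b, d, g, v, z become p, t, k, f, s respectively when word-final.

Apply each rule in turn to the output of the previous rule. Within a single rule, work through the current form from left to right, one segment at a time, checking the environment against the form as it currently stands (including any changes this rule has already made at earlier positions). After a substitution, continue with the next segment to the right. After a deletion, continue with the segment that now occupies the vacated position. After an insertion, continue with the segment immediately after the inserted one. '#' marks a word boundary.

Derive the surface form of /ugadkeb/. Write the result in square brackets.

[hugadgep]

(1) Progressive Voicing Assimilation: [ugadkeb] → [ugadgeb]
(2) Glottal Epenthesis: [ugadgeb] → [hugadgeb]
(3) Word-Final Devoicing: [hugadgeb] → [hugadgep]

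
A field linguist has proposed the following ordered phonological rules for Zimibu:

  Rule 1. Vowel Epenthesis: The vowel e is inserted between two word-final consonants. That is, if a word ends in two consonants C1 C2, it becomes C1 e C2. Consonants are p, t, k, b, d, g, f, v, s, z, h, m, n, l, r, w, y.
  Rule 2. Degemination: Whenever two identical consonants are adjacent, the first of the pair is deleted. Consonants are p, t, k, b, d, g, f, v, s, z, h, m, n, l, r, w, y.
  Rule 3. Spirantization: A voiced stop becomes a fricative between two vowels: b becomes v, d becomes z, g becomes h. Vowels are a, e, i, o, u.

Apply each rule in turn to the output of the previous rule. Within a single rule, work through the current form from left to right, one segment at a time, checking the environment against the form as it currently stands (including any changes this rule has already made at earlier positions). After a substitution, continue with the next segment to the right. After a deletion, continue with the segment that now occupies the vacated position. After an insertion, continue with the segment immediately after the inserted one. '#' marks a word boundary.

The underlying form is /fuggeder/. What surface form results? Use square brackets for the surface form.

Rule 1 Vowel Epenthesis: no change — [fuggeder]
Rule 2 Degemination: [fuggeder] → [fugeder]
Rule 3 Spirantization: [fugeder] → [fuhezer]

[fuhezer]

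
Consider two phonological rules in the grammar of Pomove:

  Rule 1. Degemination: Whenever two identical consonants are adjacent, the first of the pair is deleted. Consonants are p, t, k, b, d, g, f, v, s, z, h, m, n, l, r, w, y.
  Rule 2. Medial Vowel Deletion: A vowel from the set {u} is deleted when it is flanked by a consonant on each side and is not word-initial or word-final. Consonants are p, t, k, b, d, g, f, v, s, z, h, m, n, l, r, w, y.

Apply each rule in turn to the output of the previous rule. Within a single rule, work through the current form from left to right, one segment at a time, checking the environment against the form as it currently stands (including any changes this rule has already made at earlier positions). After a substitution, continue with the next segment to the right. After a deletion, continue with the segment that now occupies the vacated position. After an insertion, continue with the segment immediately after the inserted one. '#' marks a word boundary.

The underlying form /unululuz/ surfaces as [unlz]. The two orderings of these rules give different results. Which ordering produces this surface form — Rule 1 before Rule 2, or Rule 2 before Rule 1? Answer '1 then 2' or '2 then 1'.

2 then 1

Order 1 then 2:
  1 Degemination: no change — [unululuz]
  2 Medial Vowel Deletion: [unululuz] → [unllz]
  result: [unllz]
Order 2 then 1:
  2 Medial Vowel Deletion: [unululuz] → [unllz]
  1 Degemination: [unllz] → [unlz]
  result: [unlz]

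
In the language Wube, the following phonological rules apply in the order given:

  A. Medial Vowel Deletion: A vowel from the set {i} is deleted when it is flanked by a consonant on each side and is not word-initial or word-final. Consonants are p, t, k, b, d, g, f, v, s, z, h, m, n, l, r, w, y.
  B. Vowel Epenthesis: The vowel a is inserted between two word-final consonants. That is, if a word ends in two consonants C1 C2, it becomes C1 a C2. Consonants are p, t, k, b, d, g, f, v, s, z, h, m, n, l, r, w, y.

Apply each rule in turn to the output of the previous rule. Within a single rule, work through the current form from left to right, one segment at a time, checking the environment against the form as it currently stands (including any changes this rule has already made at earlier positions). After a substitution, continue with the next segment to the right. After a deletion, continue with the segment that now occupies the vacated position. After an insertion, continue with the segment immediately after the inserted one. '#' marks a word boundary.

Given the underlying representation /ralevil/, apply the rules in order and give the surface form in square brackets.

A Medial Vowel Deletion: [ralevil] → [ralevl]
B Vowel Epenthesis: [ralevl] → [raleval]

[raleval]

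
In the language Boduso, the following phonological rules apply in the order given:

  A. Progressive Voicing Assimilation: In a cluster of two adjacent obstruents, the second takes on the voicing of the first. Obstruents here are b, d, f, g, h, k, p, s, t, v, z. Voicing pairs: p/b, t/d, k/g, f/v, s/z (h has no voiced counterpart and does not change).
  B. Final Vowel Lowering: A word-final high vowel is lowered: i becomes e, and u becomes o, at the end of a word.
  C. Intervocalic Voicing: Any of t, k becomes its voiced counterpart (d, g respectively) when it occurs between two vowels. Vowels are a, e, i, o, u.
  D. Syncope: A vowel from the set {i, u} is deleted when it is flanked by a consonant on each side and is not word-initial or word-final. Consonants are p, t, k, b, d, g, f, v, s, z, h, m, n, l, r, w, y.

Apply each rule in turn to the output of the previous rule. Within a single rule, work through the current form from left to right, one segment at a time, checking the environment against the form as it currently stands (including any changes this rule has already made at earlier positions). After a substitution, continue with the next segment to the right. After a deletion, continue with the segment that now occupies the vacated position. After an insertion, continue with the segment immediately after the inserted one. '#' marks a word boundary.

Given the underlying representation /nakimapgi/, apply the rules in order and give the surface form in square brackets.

A Progressive Voicing Assimilation: [nakimapgi] → [nakimapki]
B Final Vowel Lowering: [nakimapki] → [nakimapke]
C Intervocalic Voicing: [nakimapke] → [nagimapke]
D Syncope: [nagimapke] → [nagmapke]

[nagmapke]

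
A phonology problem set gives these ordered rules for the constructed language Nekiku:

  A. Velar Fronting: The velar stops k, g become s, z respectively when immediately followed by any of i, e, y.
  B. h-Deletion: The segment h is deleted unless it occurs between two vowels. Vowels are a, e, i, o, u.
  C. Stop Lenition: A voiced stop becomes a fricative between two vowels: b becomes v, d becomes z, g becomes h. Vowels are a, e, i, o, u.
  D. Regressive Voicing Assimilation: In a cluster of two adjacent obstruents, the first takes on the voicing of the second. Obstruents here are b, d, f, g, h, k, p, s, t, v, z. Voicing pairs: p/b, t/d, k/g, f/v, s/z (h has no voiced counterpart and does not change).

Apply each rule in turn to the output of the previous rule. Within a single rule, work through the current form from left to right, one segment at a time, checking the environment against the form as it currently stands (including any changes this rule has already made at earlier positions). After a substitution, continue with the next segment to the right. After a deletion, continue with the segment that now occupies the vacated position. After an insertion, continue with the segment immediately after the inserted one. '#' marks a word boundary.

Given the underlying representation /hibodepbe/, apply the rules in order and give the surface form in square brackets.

[ivozebbe]

A Velar Fronting: no change — [hibodepbe]
B h-Deletion: [hibodepbe] → [ibodepbe]
C Stop Lenition: [ibodepbe] → [ivozepbe]
D Regressive Voicing Assimilation: [ivozepbe] → [ivozebbe]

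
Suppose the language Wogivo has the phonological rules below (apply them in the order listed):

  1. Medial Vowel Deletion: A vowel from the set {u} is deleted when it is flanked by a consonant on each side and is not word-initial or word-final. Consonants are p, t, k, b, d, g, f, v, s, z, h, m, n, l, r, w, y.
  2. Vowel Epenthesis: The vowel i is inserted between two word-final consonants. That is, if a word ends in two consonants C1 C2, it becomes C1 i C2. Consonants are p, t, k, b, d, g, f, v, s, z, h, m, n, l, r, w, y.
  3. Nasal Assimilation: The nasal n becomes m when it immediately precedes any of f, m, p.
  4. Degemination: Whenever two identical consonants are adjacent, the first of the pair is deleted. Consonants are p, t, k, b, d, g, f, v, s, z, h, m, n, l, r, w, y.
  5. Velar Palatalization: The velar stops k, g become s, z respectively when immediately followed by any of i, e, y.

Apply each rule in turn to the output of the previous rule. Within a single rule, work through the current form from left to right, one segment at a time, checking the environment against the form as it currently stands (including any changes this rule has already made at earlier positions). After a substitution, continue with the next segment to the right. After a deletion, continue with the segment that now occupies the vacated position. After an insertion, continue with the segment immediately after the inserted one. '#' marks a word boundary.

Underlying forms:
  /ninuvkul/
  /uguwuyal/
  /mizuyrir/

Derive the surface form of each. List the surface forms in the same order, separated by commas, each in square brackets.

/ninuvkul/:
  1 Medial Vowel Deletion: [ninuvkul] → [ninvkl]
  2 Vowel Epenthesis: [ninvkl] → [ninvkil]
  3 Nasal Assimilation: no change — [ninvkil]
  4 Degemination: no change — [ninvkil]
  5 Velar Palatalization: [ninvkil] → [ninvsil]
/uguwuyal/:
  1 Medial Vowel Deletion: [uguwuyal] → [ugwyal]
  2 Vowel Epenthesis: no change — [ugwyal]
  3 Nasal Assimilation: no change — [ugwyal]
  4 Degemination: no change — [ugwyal]
  5 Velar Palatalization: no change — [ugwyal]
/mizuyrir/:
  1 Medial Vowel Deletion: [mizuyrir] → [mizyrir]
  2 Vowel Epenthesis: no change — [mizyrir]
  3 Nasal Assimilation: no change — [mizyrir]
  4 Degemination: no change — [mizyrir]
  5 Velar Palatalization: no change — [mizyrir]

[ninvsil], [ugwyal], [mizyrir]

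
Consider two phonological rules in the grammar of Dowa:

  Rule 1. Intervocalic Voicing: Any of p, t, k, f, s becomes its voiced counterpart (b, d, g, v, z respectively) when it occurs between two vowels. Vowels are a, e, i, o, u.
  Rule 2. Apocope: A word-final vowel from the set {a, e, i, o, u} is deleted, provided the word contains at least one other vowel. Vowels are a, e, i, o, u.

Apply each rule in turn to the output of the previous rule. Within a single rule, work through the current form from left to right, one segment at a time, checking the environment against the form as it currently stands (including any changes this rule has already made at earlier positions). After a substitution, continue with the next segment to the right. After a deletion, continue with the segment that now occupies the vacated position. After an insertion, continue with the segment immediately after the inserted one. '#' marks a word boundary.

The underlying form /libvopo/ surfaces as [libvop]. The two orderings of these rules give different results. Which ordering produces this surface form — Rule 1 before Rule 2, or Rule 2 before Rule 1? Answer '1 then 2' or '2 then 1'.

Order 1 then 2:
  1 Intervocalic Voicing: [libvopo] → [libvobo]
  2 Apocope: [libvobo] → [libvob]
  result: [libvob]
Order 2 then 1:
  2 Apocope: [libvopo] → [libvop]
  1 Intervocalic Voicing: no change — [libvop]
  result: [libvop]

2 then 1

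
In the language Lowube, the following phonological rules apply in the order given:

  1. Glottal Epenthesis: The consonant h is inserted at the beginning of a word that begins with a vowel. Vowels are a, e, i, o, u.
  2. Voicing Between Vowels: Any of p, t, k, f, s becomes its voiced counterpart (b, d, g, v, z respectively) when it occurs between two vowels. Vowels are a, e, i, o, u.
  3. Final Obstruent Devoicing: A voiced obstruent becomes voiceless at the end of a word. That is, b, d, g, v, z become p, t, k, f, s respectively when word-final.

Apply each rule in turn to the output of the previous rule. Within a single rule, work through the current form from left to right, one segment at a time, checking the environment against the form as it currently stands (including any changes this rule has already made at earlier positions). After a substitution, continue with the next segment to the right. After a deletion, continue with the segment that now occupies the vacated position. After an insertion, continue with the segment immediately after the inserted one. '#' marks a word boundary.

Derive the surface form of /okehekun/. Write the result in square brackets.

1 Glottal Epenthesis: [okehekun] → [hokehekun]
2 Voicing Between Vowels: [hokehekun] → [hogehegun]
3 Final Obstruent Devoicing: no change — [hogehegun]

[hogehegun]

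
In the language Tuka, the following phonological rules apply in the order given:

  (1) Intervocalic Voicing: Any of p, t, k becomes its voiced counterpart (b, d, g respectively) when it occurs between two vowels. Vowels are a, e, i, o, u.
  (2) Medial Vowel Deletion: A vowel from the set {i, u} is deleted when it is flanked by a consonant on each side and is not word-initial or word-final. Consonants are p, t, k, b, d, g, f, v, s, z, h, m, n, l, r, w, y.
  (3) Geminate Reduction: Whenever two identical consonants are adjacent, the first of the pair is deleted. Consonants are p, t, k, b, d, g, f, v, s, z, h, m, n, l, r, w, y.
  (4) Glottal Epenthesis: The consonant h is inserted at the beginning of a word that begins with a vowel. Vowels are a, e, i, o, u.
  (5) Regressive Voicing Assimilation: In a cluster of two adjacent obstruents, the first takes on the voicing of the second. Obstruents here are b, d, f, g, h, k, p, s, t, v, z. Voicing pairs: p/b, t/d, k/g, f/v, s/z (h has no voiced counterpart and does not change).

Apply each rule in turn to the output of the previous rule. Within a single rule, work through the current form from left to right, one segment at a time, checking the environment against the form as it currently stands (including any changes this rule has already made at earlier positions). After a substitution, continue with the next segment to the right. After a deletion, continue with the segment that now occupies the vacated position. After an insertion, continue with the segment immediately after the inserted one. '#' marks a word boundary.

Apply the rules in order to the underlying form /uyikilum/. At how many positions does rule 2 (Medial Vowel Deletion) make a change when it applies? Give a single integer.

(1) Intervocalic Voicing: [uyikilum] → [uyigilum]
(2) Medial Vowel Deletion: [uyigilum] → [uyglm]
(3) Geminate Reduction: no change — [uyglm]
(4) Glottal Epenthesis: [uyglm] → [huyglm]
(5) Regressive Voicing Assimilation: no change — [huyglm]
Rule 2 changed 3 position(s).

3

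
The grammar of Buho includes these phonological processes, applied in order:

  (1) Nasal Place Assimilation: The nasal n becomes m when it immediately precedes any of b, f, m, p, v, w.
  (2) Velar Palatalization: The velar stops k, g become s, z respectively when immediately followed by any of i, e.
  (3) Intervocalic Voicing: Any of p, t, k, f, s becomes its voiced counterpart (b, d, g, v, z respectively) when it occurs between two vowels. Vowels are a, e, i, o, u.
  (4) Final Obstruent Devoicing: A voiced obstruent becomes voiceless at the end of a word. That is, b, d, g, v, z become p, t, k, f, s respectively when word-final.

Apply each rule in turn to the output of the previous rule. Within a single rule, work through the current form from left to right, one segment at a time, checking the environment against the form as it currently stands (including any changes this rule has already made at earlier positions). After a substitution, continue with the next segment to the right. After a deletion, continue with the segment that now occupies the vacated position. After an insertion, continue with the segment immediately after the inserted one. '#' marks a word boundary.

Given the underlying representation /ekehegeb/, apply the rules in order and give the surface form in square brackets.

(1) Nasal Place Assimilation: no change — [ekehegeb]
(2) Velar Palatalization: [ekehegeb] → [esehezeb]
(3) Intervocalic Voicing: [esehezeb] → [ezehezeb]
(4) Final Obstruent Devoicing: [ezehezeb] → [ezehezep]

[ezehezep]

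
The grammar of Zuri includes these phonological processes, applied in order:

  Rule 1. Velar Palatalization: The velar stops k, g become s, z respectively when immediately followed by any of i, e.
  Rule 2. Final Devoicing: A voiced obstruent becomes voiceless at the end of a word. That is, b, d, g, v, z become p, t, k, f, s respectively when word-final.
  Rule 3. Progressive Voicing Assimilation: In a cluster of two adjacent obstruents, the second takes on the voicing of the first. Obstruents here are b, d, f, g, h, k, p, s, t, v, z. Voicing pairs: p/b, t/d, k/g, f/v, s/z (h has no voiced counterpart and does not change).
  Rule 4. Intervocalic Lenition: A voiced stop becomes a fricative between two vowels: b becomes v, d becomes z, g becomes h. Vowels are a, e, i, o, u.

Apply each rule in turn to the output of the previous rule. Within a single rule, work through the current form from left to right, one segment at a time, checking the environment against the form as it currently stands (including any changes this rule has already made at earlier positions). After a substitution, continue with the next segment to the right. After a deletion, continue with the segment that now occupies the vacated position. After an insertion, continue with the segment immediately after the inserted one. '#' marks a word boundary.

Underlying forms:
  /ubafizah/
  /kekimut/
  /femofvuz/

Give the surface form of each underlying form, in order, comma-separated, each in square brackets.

/ubafizah/:
  Rule 1 Velar Palatalization: no change — [ubafizah]
  Rule 2 Final Devoicing: no change — [ubafizah]
  Rule 3 Progressive Voicing Assimilation: no change — [ubafizah]
  Rule 4 Intervocalic Lenition: [ubafizah] → [uvafizah]
/kekimut/:
  Rule 1 Velar Palatalization: [kekimut] → [sesimut]
  Rule 2 Final Devoicing: no change — [sesimut]
  Rule 3 Progressive Voicing Assimilation: no change — [sesimut]
  Rule 4 Intervocalic Lenition: no change — [sesimut]
/femofvuz/:
  Rule 1 Velar Palatalization: no change — [femofvuz]
  Rule 2 Final Devoicing: [femofvuz] → [femofvus]
  Rule 3 Progressive Voicing Assimilation: [femofvus] → [femoffus]
  Rule 4 Intervocalic Lenition: no change — [femoffus]

[uvafizah], [sesimut], [femoffus]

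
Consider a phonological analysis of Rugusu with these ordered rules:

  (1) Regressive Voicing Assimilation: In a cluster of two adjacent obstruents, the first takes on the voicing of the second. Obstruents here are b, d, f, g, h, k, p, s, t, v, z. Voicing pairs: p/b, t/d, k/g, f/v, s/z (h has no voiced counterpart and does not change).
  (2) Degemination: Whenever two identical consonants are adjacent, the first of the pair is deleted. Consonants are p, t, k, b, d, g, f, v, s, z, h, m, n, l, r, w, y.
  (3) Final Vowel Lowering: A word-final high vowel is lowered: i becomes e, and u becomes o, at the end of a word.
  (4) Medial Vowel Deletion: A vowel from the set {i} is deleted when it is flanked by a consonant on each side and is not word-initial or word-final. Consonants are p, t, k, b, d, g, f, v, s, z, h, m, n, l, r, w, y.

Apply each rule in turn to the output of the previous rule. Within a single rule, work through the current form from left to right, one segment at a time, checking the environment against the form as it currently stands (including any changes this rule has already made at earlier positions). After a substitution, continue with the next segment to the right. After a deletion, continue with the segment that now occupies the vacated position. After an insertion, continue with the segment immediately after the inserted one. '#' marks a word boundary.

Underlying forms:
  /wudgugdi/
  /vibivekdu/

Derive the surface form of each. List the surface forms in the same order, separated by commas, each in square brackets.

[wudgugde], [vbvegdo]

/wudgugdi/:
  (1) Regressive Voicing Assimilation: no change — [wudgugdi]
  (2) Degemination: no change — [wudgugdi]
  (3) Final Vowel Lowering: [wudgugdi] → [wudgugde]
  (4) Medial Vowel Deletion: no change — [wudgugde]
/vibivekdu/:
  (1) Regressive Voicing Assimilation: [vibivekdu] → [vibivegdu]
  (2) Degemination: no change — [vibivegdu]
  (3) Final Vowel Lowering: [vibivegdu] → [vibivegdo]
  (4) Medial Vowel Deletion: [vibivegdo] → [vbvegdo]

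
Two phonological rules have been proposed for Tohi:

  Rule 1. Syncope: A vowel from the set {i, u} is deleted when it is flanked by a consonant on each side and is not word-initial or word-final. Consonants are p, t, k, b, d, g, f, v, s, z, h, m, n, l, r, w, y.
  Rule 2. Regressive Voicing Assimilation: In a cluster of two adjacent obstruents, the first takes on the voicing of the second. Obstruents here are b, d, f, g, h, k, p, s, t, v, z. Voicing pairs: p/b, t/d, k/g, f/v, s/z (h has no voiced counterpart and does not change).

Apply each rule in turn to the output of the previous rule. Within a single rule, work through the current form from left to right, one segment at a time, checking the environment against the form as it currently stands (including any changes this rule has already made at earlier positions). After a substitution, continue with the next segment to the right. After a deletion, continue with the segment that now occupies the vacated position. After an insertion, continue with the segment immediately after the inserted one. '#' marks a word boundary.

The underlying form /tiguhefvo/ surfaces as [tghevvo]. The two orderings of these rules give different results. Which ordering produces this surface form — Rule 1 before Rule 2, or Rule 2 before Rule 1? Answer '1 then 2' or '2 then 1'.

Order 1 then 2:
  1 Syncope: [tiguhefvo] → [tghefvo]
  2 Regressive Voicing Assimilation: [tghefvo] → [dkhevvo]
  result: [dkhevvo]
Order 2 then 1:
  2 Regressive Voicing Assimilation: [tiguhefvo] → [tiguhevvo]
  1 Syncope: [tiguhevvo] → [tghevvo]
  result: [tghevvo]

2 then 1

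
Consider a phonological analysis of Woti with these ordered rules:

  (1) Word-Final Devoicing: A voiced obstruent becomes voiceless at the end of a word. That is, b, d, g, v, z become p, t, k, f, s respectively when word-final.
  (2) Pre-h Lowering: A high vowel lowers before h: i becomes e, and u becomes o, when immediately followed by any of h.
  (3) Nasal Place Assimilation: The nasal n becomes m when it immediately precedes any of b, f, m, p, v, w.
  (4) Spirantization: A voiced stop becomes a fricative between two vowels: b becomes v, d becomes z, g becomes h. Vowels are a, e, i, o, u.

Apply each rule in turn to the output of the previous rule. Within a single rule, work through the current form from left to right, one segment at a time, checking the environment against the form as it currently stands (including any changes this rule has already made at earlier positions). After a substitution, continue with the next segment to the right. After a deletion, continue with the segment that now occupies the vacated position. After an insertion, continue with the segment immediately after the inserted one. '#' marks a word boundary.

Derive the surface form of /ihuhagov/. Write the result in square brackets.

[ehohahof]

(1) Word-Final Devoicing: [ihuhagov] → [ihuhagof]
(2) Pre-h Lowering: [ihuhagof] → [ehohagof]
(3) Nasal Place Assimilation: no change — [ehohagof]
(4) Spirantization: [ehohagof] → [ehohahof]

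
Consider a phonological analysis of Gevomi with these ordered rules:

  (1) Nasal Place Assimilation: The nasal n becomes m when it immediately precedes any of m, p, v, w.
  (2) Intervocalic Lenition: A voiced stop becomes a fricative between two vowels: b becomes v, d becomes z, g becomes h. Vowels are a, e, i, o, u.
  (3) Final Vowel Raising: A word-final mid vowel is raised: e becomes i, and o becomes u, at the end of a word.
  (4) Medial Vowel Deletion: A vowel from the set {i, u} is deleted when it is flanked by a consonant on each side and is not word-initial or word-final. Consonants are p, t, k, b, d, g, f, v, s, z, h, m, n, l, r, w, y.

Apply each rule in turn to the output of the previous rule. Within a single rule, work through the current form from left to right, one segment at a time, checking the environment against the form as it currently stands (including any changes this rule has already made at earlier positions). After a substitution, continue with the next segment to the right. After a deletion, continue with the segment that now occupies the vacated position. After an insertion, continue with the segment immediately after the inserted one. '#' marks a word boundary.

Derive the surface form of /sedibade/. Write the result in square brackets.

[sezvazi]

(1) Nasal Place Assimilation: no change — [sedibade]
(2) Intervocalic Lenition: [sedibade] → [sezivaze]
(3) Final Vowel Raising: [sezivaze] → [sezivazi]
(4) Medial Vowel Deletion: [sezivazi] → [sezvazi]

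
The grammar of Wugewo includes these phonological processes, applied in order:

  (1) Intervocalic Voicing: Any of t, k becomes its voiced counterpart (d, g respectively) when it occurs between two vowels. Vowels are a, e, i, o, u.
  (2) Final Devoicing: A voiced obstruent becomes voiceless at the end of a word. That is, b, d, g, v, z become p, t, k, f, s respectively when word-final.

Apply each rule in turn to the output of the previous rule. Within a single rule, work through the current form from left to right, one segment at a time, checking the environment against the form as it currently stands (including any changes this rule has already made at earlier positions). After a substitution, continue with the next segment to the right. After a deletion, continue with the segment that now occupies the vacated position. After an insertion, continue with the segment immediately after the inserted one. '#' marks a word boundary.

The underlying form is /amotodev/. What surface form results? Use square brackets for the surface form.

[amododef]

(1) Intervocalic Voicing: [amotodev] → [amododev]
(2) Final Devoicing: [amododev] → [amododef]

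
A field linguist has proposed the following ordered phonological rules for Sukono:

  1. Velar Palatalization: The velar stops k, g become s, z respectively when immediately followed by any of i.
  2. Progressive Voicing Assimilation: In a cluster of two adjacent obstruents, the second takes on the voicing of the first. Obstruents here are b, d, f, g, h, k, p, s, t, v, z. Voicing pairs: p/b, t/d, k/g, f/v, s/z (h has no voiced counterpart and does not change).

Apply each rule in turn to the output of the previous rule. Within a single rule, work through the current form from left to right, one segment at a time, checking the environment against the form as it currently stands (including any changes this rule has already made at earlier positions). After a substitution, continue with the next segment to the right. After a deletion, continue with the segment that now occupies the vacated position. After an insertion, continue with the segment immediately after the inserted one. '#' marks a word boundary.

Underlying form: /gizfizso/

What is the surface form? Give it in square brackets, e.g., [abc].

[zizvizzo]

1 Velar Palatalization: [gizfizso] → [zizfizso]
2 Progressive Voicing Assimilation: [zizfizso] → [zizvizzo]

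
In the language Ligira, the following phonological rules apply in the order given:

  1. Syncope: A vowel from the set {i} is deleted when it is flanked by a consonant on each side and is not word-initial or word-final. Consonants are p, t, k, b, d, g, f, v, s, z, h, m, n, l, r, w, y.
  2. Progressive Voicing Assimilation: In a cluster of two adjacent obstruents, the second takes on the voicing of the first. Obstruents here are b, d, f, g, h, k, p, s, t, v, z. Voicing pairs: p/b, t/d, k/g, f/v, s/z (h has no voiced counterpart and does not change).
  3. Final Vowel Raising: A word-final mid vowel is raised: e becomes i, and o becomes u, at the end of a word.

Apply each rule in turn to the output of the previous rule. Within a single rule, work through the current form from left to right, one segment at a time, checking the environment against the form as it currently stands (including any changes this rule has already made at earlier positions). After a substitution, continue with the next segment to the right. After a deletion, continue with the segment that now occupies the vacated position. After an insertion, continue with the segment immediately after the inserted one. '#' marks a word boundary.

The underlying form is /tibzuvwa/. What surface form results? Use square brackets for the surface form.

1 Syncope: [tibzuvwa] → [tbzuvwa]
2 Progressive Voicing Assimilation: [tbzuvwa] → [tpsuvwa]
3 Final Vowel Raising: no change — [tpsuvwa]

[tpsuvwa]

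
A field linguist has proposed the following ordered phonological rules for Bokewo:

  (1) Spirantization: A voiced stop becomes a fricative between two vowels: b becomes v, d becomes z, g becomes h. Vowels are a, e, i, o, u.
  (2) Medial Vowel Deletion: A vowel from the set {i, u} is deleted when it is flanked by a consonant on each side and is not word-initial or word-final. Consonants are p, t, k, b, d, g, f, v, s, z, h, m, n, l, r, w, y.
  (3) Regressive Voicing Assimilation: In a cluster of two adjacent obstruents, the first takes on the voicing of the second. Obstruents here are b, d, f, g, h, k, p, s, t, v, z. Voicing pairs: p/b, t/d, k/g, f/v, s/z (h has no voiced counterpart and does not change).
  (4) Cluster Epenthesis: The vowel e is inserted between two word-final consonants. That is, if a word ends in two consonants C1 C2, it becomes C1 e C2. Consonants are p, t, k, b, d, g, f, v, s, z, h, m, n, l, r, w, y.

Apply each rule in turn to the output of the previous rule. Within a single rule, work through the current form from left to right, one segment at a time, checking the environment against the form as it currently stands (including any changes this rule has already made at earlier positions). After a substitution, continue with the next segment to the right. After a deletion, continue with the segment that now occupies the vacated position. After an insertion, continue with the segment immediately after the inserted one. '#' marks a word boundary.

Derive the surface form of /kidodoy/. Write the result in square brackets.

[gzozoy]

(1) Spirantization: [kidodoy] → [kizozoy]
(2) Medial Vowel Deletion: [kizozoy] → [kzozoy]
(3) Regressive Voicing Assimilation: [kzozoy] → [gzozoy]
(4) Cluster Epenthesis: no change — [gzozoy]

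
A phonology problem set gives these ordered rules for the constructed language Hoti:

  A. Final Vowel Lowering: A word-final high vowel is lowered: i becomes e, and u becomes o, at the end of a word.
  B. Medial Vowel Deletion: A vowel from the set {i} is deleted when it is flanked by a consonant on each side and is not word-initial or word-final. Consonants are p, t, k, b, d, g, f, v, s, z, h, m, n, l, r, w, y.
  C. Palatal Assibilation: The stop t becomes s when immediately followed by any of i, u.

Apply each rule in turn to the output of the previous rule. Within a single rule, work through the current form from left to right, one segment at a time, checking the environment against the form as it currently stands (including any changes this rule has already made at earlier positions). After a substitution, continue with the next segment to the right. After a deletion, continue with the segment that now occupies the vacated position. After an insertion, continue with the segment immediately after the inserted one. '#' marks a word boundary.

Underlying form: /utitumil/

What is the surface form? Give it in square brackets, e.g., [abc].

[utsuml]

A Final Vowel Lowering: no change — [utitumil]
B Medial Vowel Deletion: [utitumil] → [uttuml]
C Palatal Assibilation: [uttuml] → [utsuml]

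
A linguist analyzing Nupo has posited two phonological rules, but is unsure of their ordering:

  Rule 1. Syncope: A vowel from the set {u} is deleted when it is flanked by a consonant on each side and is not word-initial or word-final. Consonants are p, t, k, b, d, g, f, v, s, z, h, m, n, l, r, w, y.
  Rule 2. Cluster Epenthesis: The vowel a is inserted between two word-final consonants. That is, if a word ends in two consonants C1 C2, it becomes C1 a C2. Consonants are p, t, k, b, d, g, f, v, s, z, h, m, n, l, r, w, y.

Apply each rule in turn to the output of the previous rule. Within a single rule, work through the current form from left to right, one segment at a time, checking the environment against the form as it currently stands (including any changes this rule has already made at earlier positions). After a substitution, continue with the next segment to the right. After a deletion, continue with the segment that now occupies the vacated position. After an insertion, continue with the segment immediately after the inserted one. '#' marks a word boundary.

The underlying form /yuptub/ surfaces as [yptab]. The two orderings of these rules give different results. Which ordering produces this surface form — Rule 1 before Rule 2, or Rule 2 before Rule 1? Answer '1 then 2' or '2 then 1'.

Order 1 then 2:
  1 Syncope: [yuptub] → [yptb]
  2 Cluster Epenthesis: [yptb] → [yptab]
  result: [yptab]
Order 2 then 1:
  2 Cluster Epenthesis: no change — [yuptub]
  1 Syncope: [yuptub] → [yptb]
  result: [yptb]

1 then 2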